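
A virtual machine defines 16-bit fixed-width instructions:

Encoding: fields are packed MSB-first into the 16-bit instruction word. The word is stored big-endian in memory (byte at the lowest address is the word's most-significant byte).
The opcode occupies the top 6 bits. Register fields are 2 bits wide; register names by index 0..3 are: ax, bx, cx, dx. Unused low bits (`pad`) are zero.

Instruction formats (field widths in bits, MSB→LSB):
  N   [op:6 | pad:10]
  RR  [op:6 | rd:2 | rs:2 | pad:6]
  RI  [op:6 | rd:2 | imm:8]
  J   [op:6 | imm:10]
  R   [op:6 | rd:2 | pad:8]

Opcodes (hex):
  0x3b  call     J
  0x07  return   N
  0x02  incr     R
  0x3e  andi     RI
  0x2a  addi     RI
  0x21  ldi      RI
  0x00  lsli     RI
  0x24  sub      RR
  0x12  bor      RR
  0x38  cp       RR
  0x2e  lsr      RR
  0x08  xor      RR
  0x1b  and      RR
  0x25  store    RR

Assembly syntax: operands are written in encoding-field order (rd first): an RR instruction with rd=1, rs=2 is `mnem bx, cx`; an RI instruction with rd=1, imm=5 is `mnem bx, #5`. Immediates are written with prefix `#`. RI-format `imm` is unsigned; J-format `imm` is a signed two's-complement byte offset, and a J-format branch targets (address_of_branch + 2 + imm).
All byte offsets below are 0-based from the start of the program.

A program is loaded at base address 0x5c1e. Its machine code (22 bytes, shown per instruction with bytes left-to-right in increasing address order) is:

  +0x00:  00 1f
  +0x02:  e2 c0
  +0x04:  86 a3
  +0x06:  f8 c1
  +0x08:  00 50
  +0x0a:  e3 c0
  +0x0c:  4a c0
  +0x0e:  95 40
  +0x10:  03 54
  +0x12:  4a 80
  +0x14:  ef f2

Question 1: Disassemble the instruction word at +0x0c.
bor cx, dx

[0c] 4a c0 → 0x4ac0
  top 6b → 0x12 → bor [RR]
  [9:8] rd=2 = cx
  [7:6] rs=3 = dx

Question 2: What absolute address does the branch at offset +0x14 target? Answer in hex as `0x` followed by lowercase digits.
off 0x14: read ef f2 as big → 0xeff2
  op=0xeff2>>10=0x3b ⇒ call (J)
  imm@[9:0]=0x3f2 (s10→-14) ⇒ #-14
  target = base 0x5c1e + off 0x14 + 2 + imm -14 = 0x5c26

0x5c26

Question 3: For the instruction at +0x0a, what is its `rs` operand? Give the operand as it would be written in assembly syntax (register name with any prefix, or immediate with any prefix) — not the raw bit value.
dx

+0x0a: e3 c0 ⇒ word 0xe3c0 (big)
  opcode bits[15:10]=0x38: cp/RR
  rd: (w>>8)&0x3=0x3 → dx
  rs: (w>>6)&0x3=0x3 → dx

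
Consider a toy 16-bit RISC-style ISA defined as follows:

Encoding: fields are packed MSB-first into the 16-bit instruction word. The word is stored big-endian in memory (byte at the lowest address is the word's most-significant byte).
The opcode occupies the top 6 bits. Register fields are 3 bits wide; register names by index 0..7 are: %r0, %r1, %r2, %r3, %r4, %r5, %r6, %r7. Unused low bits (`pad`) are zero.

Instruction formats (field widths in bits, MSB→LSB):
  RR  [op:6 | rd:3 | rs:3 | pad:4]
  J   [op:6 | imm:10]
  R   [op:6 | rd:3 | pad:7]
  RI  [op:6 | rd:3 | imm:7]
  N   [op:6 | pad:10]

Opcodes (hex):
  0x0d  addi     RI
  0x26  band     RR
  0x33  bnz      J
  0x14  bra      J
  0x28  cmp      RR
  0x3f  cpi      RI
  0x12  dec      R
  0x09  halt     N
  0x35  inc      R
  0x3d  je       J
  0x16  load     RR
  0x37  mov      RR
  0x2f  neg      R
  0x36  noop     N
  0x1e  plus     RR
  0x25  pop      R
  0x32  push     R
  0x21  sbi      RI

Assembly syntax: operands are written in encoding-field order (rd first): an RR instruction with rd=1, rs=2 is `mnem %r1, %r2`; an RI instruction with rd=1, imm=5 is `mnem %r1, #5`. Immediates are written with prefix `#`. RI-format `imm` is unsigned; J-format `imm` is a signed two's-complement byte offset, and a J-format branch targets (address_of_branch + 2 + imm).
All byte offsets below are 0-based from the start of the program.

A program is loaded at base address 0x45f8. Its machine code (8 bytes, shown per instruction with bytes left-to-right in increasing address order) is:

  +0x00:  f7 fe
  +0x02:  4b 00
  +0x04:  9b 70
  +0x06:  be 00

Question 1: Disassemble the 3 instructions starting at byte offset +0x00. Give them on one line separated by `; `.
je #-2; dec %r6; band %r6, %r7

[00] f7 fe → 0xf7fe
  op=0xf7fe>>10=0x3d ⇒ je (J)
  [9:0] imm=1022 (s10→-2) = #-2
[02] 4b 00 → 0x4b00
  op=0x4b00>>10=0x12 ⇒ dec (R)
  [9:7] rd=6 = %r6
[04] 9b 70 → 0x9b70
  op=0x9b70>>10=0x26 ⇒ band (RR)
  [9:7] rd=6 = %r6
  [6:4] rs=7 = %r7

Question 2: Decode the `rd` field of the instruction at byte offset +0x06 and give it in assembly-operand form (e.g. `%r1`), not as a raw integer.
%r4

@+06  big-endian(be 00) = 0xbe00
  opcode bits[15:10]=0x2f: neg/R
  rd: (w>>7)&0x7=0x4 → %r4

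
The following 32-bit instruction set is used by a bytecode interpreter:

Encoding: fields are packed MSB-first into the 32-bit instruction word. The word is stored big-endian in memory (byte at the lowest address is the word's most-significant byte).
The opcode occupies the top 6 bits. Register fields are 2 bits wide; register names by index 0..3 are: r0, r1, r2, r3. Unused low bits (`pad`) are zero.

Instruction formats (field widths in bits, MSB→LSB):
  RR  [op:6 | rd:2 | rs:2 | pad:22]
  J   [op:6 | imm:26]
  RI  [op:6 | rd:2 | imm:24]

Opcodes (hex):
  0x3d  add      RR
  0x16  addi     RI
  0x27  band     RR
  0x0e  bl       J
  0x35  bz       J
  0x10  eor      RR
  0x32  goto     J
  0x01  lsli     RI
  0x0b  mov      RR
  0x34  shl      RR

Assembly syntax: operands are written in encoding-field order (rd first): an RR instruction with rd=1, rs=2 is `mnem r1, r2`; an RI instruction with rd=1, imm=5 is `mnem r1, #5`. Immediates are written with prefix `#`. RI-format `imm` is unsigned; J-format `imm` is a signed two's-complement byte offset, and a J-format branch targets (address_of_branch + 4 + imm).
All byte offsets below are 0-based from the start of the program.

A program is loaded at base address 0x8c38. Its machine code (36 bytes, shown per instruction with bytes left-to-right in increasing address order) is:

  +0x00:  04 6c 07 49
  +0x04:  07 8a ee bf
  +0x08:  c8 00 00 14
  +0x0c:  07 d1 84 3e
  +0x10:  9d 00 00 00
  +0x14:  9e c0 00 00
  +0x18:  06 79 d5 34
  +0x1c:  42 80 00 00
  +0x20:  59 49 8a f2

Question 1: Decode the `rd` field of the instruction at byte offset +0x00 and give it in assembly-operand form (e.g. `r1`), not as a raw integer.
r0

@+00  big-endian(04 6c 07 49) = 0x046c0749
  op=0x046c0749>>26=0x1 ⇒ lsli (RI)
  rd: (w>>24)&0x3=0x0 → r0
  imm: (w>>0)&0xffffff=0x6c0749 → #7079753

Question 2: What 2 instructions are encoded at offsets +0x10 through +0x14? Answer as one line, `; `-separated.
+0x10: 9d 00 00 00 ⇒ word 0x9d000000 (big)
  op=0x9d000000>>26=0x27 ⇒ band (RR)
  rd@[25:24]=0x1 ⇒ r1
  rs@[23:22]=0x0 ⇒ r0
+0x14: 9e c0 00 00 ⇒ word 0x9ec00000 (big)
  op=0x9ec00000>>26=0x27 ⇒ band (RR)
  rd@[25:24]=0x2 ⇒ r2
  rs@[23:22]=0x3 ⇒ r3

band r1, r0; band r2, r3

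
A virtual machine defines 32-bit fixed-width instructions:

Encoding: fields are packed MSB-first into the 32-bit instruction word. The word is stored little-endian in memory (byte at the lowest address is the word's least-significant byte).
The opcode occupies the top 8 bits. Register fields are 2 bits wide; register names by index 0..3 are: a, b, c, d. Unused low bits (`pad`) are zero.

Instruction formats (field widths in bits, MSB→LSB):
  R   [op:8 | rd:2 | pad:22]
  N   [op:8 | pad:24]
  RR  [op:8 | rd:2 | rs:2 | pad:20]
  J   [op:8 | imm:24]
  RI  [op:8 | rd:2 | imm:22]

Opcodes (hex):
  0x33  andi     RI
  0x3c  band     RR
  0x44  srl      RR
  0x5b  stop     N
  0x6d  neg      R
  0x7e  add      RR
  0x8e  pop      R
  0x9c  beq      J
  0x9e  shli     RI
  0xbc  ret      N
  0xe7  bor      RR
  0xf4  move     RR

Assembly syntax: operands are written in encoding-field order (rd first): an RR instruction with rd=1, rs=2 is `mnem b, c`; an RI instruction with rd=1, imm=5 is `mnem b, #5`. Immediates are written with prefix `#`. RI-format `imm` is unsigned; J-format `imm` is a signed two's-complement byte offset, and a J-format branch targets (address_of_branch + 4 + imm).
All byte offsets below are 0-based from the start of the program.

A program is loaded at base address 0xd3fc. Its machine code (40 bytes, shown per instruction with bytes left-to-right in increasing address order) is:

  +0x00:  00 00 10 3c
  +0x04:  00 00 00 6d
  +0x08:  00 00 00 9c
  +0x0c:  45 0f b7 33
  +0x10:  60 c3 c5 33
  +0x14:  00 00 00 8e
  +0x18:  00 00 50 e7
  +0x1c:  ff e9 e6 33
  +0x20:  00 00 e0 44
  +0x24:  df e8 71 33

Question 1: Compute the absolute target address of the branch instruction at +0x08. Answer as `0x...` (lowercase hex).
off 0x08: read 00 00 00 9c as little → 0x9c000000
  op=0x9c000000>>24=0x9c ⇒ beq (J)
  [23:0] imm=0 = #0
  target = base 0xd3fc + off 0x08 + 4 + imm 0 = 0xd408

0xd408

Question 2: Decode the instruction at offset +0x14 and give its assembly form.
pop a

[14] 00 00 00 8e → 0x8e000000
  opcode bits[31:24]=0x8e: pop/R
  rd@[23:22]=0x0 ⇒ a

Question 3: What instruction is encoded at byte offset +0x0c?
[0c] 45 0f b7 33 → 0x33b70f45
  opcode bits[31:24]=0x33: andi/RI
  [23:22] rd=2 = c
  [21:0] imm=3608389 = #3608389

andi c, #3608389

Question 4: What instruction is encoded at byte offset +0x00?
band a, b

[00] 00 00 10 3c → 0x3c100000
  op=0x3c100000>>24=0x3c ⇒ band (RR)
  [23:22] rd=0 = a
  [21:20] rs=1 = b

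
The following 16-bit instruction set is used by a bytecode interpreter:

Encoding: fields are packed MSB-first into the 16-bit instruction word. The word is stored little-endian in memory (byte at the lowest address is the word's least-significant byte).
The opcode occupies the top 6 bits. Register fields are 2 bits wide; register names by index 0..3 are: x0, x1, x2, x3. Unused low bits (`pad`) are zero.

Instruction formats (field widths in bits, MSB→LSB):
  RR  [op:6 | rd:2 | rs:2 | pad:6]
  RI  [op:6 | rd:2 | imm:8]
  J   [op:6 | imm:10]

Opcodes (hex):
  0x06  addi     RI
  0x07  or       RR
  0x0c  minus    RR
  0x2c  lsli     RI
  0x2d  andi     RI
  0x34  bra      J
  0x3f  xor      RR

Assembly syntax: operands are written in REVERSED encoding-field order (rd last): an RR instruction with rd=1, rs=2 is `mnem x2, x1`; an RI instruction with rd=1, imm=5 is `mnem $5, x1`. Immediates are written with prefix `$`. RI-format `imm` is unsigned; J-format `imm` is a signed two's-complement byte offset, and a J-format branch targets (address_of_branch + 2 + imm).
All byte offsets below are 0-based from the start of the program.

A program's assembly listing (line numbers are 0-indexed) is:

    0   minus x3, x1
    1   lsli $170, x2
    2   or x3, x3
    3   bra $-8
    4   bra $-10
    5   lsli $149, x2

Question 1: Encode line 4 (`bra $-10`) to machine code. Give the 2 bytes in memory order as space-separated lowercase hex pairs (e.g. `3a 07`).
L4: bra op=0x34:6|imm=-10:10 ⇒ 0xd3f6 ⇒ little f6 d3

f6 d3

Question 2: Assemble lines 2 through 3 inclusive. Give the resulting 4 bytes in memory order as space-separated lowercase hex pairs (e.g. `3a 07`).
L2: or op=0x7:6|rd=3:2|rs=3:2|pad=0:6 ⇒ 0x1fc0 ⇒ little c0 1f
L3: bra op=0x34:6|imm=-8:10 ⇒ 0xd3f8 ⇒ little f8 d3

c0 1f f8 d3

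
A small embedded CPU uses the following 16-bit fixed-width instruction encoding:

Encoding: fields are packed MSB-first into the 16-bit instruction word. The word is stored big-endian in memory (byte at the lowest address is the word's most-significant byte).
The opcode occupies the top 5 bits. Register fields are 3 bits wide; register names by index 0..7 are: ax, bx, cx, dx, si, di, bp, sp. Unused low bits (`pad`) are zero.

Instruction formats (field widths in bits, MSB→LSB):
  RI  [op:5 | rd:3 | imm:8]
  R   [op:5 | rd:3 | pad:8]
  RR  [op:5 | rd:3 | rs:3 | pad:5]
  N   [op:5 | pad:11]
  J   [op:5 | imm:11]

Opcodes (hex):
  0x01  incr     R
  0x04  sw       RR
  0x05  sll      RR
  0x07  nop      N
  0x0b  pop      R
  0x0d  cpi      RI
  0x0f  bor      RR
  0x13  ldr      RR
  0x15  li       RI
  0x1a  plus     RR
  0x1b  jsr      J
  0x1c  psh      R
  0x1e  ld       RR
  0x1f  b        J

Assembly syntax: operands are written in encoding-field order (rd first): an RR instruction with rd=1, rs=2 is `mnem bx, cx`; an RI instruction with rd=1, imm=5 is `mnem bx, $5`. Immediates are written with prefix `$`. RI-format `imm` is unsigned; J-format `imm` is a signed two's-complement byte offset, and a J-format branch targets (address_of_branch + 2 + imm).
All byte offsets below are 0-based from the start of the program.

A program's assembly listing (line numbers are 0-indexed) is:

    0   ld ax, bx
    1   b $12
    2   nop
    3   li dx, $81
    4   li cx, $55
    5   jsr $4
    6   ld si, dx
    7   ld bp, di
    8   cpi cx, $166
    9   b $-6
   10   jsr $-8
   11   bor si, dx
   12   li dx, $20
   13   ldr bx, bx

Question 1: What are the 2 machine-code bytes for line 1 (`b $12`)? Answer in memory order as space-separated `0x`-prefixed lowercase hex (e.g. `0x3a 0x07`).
0xf8 0x0c

L1: b op=0x1f:5|imm=12:11 ⇒ 0xf80c ⇒ big f8 0c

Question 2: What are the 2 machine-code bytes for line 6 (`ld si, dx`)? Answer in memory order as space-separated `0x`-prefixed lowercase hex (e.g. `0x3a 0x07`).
0xf4 0x60

L6: ld op=0x1e:5|rd=4:3|rs=3:3|pad=0:5 ⇒ 0xf460 ⇒ big f4 60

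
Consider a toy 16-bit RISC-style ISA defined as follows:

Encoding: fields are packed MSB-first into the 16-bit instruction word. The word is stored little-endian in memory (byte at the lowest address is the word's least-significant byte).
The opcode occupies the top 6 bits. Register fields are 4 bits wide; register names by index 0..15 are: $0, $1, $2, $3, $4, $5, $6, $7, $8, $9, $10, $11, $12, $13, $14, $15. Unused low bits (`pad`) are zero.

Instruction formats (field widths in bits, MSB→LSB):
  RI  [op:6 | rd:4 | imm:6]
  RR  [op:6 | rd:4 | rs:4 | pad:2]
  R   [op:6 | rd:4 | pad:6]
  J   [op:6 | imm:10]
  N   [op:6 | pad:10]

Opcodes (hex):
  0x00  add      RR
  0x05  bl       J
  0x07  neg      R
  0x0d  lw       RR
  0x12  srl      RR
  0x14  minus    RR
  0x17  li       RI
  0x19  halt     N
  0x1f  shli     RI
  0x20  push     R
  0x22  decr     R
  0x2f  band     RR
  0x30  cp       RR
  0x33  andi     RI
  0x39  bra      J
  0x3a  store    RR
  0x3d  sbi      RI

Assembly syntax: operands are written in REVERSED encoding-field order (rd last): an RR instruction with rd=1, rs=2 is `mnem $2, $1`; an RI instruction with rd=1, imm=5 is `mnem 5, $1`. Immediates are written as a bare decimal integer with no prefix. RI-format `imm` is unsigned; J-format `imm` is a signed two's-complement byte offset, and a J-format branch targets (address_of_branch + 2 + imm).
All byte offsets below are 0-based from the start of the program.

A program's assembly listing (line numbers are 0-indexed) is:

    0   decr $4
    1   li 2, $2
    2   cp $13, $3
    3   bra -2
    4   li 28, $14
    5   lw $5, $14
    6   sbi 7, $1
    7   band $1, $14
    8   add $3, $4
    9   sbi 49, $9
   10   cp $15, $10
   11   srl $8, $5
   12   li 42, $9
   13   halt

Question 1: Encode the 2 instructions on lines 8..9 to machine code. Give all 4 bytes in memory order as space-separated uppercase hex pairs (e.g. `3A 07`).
0C 01 71 F6

line 8 (add): pack op=0x0:6|rd=4:4|rs=3:4|pad=0:2 = 0x010c; little→ 0c 01
line 9 (sbi): pack op=0x3d:6|rd=9:4|imm=49:6 = 0xf671; little→ 71 f6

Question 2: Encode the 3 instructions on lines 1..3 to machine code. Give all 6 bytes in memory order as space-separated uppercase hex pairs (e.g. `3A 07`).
82 5C F4 C0 FE E7

L1: li op=0x17:6|rd=2:4|imm=2:6 ⇒ 0x5c82 ⇒ little 82 5c
L2: cp op=0x30:6|rd=3:4|rs=13:4|pad=0:2 ⇒ 0xc0f4 ⇒ little f4 c0
L3: bra op=0x39:6|imm=-2:10 ⇒ 0xe7fe ⇒ little fe e7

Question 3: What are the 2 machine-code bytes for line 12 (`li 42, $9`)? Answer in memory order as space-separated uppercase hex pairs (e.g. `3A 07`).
L12: li op=0x17:6|rd=9:4|imm=42:6 ⇒ 0x5e6a ⇒ little 6a 5e

6A 5E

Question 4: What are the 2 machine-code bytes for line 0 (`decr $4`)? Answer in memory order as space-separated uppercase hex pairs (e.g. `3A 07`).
L0: decr op=0x22:6|rd=4:4|pad=0:6 ⇒ 0x8900 ⇒ little 00 89

00 89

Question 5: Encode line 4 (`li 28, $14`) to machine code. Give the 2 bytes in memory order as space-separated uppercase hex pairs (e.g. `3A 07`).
9C 5F

L4: li op=0x17:6|rd=14:4|imm=28:6 ⇒ 0x5f9c ⇒ little 9c 5f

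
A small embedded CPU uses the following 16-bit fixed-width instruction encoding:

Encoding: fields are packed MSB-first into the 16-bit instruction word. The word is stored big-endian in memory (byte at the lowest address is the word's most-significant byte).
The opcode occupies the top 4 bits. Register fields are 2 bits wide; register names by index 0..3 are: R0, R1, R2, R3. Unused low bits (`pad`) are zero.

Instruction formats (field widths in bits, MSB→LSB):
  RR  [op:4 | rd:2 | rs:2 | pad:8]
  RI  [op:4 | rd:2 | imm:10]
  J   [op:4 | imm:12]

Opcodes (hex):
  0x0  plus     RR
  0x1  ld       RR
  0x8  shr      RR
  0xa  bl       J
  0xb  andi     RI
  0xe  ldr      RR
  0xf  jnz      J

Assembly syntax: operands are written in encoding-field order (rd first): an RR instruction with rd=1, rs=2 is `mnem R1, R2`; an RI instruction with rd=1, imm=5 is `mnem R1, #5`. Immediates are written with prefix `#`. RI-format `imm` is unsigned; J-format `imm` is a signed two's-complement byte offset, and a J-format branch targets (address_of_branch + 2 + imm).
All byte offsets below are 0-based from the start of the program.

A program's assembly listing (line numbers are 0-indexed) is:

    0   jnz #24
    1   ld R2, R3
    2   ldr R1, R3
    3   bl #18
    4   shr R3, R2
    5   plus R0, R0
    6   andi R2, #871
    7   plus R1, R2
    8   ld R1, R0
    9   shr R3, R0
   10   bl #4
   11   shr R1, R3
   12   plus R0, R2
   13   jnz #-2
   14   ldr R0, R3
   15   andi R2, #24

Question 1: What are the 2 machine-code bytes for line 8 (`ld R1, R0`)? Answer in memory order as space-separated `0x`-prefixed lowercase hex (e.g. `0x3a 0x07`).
0x14 0x00

L8: ld op=0x1:4|rd=1:2|rs=0:2|pad=0:8 ⇒ 0x1400 ⇒ big 14 00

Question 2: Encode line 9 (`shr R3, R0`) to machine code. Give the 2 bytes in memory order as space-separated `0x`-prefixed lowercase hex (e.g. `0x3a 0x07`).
L9: shr op=0x8:4|rd=3:2|rs=0:2|pad=0:8 ⇒ 0x8c00 ⇒ big 8c 00

0x8c 0x00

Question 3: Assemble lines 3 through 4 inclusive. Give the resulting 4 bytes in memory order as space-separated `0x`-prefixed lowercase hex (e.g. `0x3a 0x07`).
line 3 (bl): pack op=0xa:4|imm=18:12 = 0xa012; big→ a0 12
line 4 (shr): pack op=0x8:4|rd=3:2|rs=2:2|pad=0:8 = 0x8e00; big→ 8e 00

0xa0 0x12 0x8e 0x00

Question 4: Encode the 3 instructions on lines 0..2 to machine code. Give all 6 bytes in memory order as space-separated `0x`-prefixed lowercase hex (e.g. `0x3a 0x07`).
0. jnz fields op=0xf:4|imm=24:12 → word f018h → f0 18
1. ld fields op=0x1:4|rd=2:2|rs=3:2|pad=0:8 → word 1b00h → 1b 00
2. ldr fields op=0xe:4|rd=1:2|rs=3:2|pad=0:8 → word e700h → e7 00

0xf0 0x18 0x1b 0x00 0xe7 0x00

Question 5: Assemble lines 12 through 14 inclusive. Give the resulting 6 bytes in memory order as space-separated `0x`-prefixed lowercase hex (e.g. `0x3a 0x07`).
0x02 0x00 0xff 0xfe 0xe3 0x00

line 12 (plus): pack op=0x0:4|rd=0:2|rs=2:2|pad=0:8 = 0x0200; big→ 02 00
line 13 (jnz): pack op=0xf:4|imm=-2:12 = 0xfffe; big→ ff fe
line 14 (ldr): pack op=0xe:4|rd=0:2|rs=3:2|pad=0:8 = 0xe300; big→ e3 00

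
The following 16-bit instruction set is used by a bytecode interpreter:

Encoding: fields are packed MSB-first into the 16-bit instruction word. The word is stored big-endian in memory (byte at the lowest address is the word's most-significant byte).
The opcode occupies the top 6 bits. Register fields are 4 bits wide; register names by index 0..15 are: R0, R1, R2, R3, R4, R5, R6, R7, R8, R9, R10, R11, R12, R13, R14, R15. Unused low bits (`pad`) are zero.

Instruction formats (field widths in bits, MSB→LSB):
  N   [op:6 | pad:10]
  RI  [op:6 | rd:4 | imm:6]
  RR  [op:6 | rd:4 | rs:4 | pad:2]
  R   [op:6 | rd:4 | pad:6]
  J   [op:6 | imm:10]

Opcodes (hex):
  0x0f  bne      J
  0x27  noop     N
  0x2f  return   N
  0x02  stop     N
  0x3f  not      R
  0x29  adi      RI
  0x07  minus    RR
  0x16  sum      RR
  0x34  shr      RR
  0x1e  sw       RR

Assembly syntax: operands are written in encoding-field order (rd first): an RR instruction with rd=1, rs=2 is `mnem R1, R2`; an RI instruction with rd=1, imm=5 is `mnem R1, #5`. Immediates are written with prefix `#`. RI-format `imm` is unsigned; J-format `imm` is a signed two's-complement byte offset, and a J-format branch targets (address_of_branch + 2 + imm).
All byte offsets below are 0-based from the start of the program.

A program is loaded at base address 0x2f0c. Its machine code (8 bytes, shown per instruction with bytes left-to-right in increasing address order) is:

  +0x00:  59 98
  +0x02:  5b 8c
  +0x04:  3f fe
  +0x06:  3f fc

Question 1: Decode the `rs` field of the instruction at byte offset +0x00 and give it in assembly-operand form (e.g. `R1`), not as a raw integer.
[00] 59 98 → 0x5998
  top 6b → 0x16 → sum [RR]
  rd@[9:6]=0x6 ⇒ R6
  rs@[5:2]=0x6 ⇒ R6

R6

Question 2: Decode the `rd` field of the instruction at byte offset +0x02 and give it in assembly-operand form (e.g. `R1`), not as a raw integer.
+0x02: 5b 8c ⇒ word 0x5b8c (big)
  op=0x5b8c>>10=0x16 ⇒ sum (RR)
  [9:6] rd=14 = R14
  [5:2] rs=3 = R3

R14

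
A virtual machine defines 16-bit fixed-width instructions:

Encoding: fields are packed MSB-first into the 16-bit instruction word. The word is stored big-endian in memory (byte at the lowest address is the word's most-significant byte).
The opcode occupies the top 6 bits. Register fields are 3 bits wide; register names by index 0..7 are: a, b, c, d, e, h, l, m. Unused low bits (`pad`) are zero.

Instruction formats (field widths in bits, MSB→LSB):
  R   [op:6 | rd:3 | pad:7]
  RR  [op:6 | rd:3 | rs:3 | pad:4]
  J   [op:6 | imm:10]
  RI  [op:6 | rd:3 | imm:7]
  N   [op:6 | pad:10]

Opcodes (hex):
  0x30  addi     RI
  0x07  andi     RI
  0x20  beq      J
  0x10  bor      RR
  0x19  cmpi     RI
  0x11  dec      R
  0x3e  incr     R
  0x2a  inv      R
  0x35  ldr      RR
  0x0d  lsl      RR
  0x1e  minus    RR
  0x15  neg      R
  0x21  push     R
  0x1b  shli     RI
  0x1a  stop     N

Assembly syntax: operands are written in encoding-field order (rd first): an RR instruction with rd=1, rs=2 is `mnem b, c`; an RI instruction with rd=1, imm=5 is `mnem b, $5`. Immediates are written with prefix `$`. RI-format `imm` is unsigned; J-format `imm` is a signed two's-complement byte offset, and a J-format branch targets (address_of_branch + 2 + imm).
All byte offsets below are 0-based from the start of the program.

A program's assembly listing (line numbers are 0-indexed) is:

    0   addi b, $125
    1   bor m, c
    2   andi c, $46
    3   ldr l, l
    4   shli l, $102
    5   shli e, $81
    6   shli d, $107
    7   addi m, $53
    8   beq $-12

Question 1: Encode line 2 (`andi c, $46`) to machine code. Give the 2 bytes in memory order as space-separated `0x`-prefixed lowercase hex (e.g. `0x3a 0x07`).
0x1d 0x2e

L2: andi op=0x7:6|rd=2:3|imm=46:7 ⇒ 0x1d2e ⇒ big 1d 2e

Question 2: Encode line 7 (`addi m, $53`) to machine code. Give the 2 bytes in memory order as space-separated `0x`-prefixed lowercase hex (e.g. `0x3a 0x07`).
0xc3 0xb5

7. addi fields op=0x30:6|rd=7:3|imm=53:7 → word c3b5h → c3 b5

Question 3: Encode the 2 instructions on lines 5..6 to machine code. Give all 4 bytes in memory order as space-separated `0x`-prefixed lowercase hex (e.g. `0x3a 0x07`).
5. shli fields op=0x1b:6|rd=4:3|imm=81:7 → word 6e51h → 6e 51
6. shli fields op=0x1b:6|rd=3:3|imm=107:7 → word 6debh → 6d eb

0x6e 0x51 0x6d 0xeb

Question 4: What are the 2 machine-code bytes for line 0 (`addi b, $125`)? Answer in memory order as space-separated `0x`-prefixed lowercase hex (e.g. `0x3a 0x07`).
0xc0 0xfd

L0: addi op=0x30:6|rd=1:3|imm=125:7 ⇒ 0xc0fd ⇒ big c0 fd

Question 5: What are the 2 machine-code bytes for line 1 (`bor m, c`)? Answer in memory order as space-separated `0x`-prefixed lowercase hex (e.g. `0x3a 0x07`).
1. bor fields op=0x10:6|rd=7:3|rs=2:3|pad=0:4 → word 43a0h → 43 a0

0x43 0xa0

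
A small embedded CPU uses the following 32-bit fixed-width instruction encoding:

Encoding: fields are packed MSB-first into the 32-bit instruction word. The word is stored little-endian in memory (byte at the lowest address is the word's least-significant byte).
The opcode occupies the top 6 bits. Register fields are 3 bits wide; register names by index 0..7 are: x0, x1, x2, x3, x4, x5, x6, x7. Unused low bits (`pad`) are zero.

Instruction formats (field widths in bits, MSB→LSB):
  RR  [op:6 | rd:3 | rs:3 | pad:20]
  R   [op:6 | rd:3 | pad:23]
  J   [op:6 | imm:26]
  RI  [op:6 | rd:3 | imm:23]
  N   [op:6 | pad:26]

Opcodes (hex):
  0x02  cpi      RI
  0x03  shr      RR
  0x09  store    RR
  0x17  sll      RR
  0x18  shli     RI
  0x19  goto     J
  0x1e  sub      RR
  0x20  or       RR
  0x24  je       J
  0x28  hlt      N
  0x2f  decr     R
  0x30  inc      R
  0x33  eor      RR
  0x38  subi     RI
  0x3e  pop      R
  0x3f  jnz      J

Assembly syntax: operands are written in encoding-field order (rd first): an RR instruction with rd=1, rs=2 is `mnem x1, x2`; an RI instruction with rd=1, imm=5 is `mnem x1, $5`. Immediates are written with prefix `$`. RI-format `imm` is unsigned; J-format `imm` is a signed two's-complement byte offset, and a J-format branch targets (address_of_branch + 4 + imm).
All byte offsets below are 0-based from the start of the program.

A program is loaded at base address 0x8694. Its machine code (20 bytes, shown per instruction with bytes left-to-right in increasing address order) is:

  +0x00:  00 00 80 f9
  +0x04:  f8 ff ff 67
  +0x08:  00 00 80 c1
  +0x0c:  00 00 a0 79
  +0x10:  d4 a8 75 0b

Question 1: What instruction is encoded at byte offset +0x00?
+0x00: 00 00 80 f9 ⇒ word 0xf9800000 (little)
  opcode bits[31:26]=0x3e: pop/R
  rd: (w>>23)&0x7=0x3 → x3

pop x3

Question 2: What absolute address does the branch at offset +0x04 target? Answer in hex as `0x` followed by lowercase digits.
[04] f8 ff ff 67 → 0x67fffff8
  opcode bits[31:26]=0x19: goto/J
  imm@[25:0]=0x3fffff8 (s26→-8) ⇒ $-8
  target = base 0x8694 + off 0x04 + 4 + imm -8 = 0x8694

0x8694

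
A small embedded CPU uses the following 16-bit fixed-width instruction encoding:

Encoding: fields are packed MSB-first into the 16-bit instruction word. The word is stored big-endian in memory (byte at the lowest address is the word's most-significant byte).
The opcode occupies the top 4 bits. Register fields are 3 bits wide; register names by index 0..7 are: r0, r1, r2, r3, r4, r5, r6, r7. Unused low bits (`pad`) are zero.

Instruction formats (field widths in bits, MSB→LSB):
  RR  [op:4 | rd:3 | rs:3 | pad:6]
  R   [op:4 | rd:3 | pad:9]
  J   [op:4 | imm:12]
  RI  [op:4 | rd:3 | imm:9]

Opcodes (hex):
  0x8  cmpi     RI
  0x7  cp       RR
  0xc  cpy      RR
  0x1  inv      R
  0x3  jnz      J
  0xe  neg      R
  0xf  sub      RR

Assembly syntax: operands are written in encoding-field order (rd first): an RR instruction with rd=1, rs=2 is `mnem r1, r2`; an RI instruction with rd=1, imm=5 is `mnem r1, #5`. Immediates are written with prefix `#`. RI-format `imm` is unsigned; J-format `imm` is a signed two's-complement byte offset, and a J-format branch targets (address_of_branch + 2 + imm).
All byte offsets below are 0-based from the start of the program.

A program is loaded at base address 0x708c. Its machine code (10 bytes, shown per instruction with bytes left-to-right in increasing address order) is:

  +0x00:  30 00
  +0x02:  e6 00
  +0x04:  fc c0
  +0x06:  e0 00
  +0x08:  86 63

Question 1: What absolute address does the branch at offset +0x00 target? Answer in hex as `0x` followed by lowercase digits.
+0x00: 30 00 ⇒ word 0x3000 (big)
  top 4b → 0x3 → jnz [J]
  [11:0] imm=0 = #0
  target = base 0x708c + off 0x00 + 2 + imm 0 = 0x708e

0x708e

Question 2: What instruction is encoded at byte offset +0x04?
off 0x04: read fc c0 as big → 0xfcc0
  opcode bits[15:12]=0xf: sub/RR
  rd: (w>>9)&0x7=0x6 → r6
  rs: (w>>6)&0x7=0x3 → r3

sub r6, r3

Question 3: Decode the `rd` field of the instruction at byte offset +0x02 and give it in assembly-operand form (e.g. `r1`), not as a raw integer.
r3

+0x02: e6 00 ⇒ word 0xe600 (big)
  op=0xe600>>12=0xe ⇒ neg (R)
  rd: (w>>9)&0x7=0x3 → r3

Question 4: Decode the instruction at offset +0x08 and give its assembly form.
cmpi r3, #99

[08] 86 63 → 0x8663
  opcode bits[15:12]=0x8: cmpi/RI
  rd: (w>>9)&0x7=0x3 → r3
  imm: (w>>0)&0x1ff=0x63 → #99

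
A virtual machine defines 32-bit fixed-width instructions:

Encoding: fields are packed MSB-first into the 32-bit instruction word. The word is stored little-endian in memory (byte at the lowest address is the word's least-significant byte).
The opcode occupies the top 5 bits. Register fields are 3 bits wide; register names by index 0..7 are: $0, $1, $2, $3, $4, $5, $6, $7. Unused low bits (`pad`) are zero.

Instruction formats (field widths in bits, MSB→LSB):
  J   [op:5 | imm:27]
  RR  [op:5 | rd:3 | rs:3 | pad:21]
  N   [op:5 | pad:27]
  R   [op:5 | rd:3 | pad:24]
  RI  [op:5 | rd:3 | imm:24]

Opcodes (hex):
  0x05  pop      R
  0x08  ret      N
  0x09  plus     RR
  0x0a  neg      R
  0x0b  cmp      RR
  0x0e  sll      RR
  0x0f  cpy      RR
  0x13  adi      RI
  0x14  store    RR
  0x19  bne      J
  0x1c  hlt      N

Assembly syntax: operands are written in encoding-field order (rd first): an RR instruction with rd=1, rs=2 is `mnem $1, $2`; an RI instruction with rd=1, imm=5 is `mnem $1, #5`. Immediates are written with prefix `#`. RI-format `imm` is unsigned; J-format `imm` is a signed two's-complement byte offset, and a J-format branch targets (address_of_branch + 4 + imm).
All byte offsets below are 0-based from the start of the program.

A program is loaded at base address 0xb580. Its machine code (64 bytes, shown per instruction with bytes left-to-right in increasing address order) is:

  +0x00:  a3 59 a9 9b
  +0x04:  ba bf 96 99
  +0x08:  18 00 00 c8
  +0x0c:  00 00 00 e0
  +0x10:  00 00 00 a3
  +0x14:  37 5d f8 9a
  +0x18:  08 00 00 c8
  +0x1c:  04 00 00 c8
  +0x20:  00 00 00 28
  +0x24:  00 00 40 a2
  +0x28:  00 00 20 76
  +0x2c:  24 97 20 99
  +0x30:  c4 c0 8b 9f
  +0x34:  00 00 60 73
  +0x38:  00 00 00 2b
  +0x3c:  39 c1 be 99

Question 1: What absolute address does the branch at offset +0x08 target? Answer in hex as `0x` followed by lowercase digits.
0xb5a4

off 0x08: read 18 00 00 c8 as little → 0xc8000018
  op=0xc8000018>>27=0x19 ⇒ bne (J)
  [26:0] imm=24 = #24
  target = base 0xb580 + off 0x08 + 4 + imm 24 = 0xb5a4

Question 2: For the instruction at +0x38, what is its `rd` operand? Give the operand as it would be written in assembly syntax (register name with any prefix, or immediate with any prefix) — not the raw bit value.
$3

off 0x38: read 00 00 00 2b as little → 0x2b000000
  opcode bits[31:27]=0x5: pop/R
  rd: (w>>24)&0x7=0x3 → $3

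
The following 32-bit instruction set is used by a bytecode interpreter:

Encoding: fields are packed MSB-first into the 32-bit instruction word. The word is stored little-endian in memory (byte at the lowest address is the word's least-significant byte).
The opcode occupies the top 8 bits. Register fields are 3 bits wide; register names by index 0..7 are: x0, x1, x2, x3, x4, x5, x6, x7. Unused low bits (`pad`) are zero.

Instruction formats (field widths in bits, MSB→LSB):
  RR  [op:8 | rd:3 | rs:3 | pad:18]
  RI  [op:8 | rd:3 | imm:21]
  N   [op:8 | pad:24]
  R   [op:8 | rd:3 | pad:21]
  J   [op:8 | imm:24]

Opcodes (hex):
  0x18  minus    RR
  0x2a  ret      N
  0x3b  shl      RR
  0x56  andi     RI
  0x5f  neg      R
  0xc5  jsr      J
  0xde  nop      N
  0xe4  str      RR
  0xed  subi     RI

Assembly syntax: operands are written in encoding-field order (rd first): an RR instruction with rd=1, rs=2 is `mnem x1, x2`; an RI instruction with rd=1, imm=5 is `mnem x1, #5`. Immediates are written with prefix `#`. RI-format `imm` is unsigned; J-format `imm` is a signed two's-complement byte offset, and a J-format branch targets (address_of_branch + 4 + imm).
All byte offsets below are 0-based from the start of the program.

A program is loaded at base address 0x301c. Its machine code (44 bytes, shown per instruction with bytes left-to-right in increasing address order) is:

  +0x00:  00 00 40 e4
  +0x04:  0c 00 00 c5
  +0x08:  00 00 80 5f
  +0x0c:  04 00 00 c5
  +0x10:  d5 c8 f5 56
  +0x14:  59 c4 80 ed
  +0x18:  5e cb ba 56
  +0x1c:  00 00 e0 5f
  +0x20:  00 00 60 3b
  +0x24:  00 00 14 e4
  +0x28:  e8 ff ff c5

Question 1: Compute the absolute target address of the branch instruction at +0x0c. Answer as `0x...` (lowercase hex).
off 0x0c: read 04 00 00 c5 as little → 0xc5000004
  top 8b → 0xc5 → jsr [J]
  imm@[23:0]=0x4 ⇒ #4
  target = base 0x301c + off 0x0c + 4 + imm 4 = 0x3030

0x3030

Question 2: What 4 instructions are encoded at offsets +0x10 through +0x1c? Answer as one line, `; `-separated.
andi x7, #1427669; subi x4, #50265; andi x5, #1755998; neg x7

@+10  little-endian(d5 c8 f5 56) = 0x56f5c8d5
  opcode bits[31:24]=0x56: andi/RI
  rd: (w>>21)&0x7=0x7 → x7
  imm: (w>>0)&0x1fffff=0x15c8d5 → #1427669
@+14  little-endian(59 c4 80 ed) = 0xed80c459
  opcode bits[31:24]=0xed: subi/RI
  rd: (w>>21)&0x7=0x4 → x4
  imm: (w>>0)&0x1fffff=0xc459 → #50265
@+18  little-endian(5e cb ba 56) = 0x56bacb5e
  opcode bits[31:24]=0x56: andi/RI
  rd: (w>>21)&0x7=0x5 → x5
  imm: (w>>0)&0x1fffff=0x1acb5e → #1755998
@+1c  little-endian(00 00 e0 5f) = 0x5fe00000
  opcode bits[31:24]=0x5f: neg/R
  rd: (w>>21)&0x7=0x7 → x7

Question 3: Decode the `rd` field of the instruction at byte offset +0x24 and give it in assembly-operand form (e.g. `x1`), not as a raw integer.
x0

+0x24: 00 00 14 e4 ⇒ word 0xe4140000 (little)
  top 8b → 0xe4 → str [RR]
  [23:21] rd=0 = x0
  [20:18] rs=5 = x5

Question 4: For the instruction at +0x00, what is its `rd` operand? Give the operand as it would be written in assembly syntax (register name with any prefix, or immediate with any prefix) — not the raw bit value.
@+00  little-endian(00 00 40 e4) = 0xe4400000
  top 8b → 0xe4 → str [RR]
  rd: (w>>21)&0x7=0x2 → x2
  rs: (w>>18)&0x7=0x0 → x0

x2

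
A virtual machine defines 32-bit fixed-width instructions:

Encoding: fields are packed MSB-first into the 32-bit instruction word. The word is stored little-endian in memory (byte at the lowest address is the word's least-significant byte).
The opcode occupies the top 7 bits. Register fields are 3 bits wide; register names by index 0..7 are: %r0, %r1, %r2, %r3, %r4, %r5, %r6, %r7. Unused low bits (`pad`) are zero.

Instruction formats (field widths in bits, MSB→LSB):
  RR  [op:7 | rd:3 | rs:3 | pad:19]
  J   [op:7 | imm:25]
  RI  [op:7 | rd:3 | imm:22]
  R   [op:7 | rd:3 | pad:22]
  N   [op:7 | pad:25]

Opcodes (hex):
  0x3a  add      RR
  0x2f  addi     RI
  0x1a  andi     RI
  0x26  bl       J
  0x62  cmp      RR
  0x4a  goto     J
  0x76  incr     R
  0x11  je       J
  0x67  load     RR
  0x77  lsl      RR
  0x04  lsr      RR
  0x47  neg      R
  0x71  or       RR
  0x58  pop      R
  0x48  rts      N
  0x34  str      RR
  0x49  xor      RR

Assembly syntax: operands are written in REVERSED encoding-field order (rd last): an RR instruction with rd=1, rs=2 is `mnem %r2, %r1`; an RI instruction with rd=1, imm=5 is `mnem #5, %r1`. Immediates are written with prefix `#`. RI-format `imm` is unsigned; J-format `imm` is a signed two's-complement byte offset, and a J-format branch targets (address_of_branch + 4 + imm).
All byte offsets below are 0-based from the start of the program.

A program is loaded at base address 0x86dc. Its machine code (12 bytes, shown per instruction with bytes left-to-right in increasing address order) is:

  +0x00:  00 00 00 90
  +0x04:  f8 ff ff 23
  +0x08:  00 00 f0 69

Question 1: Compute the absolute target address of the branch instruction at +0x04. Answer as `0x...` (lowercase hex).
0x86dc

[04] f8 ff ff 23 → 0x23fffff8
  op=0x23fffff8>>25=0x11 ⇒ je (J)
  imm@[24:0]=0x1fffff8 (s25→-8) ⇒ #-8
  target = base 0x86dc + off 0x04 + 4 + imm -8 = 0x86dc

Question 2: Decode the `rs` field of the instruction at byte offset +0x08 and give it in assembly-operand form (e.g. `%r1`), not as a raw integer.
%r6

off 0x08: read 00 00 f0 69 as little → 0x69f00000
  opcode bits[31:25]=0x34: str/RR
  rd: (w>>22)&0x7=0x7 → %r7
  rs: (w>>19)&0x7=0x6 → %r6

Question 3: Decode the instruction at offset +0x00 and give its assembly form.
[00] 00 00 00 90 → 0x90000000
  top 7b → 0x48 → rts [N]

rts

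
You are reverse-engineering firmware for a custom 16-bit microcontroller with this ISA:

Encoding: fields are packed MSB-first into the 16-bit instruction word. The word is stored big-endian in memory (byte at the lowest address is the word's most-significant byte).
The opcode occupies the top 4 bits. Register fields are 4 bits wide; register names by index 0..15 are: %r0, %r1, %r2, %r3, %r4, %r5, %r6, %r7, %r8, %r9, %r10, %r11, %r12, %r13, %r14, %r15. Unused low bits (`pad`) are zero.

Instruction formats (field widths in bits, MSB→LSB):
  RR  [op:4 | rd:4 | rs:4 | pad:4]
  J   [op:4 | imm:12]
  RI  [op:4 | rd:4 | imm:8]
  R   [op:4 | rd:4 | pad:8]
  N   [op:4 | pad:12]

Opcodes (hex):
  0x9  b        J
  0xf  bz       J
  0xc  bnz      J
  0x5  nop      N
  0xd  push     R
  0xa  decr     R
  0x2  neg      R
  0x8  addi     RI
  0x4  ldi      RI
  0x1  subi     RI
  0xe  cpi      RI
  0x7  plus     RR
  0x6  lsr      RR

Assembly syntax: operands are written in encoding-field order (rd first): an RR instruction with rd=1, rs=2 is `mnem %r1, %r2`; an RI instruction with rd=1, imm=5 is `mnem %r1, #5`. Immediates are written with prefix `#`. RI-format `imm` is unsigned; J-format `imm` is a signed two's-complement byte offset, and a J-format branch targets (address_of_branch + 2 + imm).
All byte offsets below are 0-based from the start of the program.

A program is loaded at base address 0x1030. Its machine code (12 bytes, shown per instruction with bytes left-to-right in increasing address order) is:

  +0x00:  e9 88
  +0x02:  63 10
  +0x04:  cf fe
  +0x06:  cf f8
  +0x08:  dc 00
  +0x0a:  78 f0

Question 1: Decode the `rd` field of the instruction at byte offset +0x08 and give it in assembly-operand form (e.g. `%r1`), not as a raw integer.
+0x08: dc 00 ⇒ word 0xdc00 (big)
  op=0xdc00>>12=0xd ⇒ push (R)
  [11:8] rd=12 = %r12

%r12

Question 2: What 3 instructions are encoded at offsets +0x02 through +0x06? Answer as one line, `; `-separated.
lsr %r3, %r1; bnz #-2; bnz #-8

@+02  big-endian(63 10) = 0x6310
  op=0x6310>>12=0x6 ⇒ lsr (RR)
  rd: (w>>8)&0xf=0x3 → %r3
  rs: (w>>4)&0xf=0x1 → %r1
@+04  big-endian(cf fe) = 0xcffe
  op=0xcffe>>12=0xc ⇒ bnz (J)
  imm: (w>>0)&0xfff=0xffe (s12→-2) → #-2
@+06  big-endian(cf f8) = 0xcff8
  op=0xcff8>>12=0xc ⇒ bnz (J)
  imm: (w>>0)&0xfff=0xff8 (s12→-8) → #-8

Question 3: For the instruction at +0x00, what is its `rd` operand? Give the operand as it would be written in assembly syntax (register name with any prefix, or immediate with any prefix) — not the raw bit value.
%r9

[00] e9 88 → 0xe988
  top 4b → 0xe → cpi [RI]
  rd: (w>>8)&0xf=0x9 → %r9
  imm: (w>>0)&0xff=0x88 → #136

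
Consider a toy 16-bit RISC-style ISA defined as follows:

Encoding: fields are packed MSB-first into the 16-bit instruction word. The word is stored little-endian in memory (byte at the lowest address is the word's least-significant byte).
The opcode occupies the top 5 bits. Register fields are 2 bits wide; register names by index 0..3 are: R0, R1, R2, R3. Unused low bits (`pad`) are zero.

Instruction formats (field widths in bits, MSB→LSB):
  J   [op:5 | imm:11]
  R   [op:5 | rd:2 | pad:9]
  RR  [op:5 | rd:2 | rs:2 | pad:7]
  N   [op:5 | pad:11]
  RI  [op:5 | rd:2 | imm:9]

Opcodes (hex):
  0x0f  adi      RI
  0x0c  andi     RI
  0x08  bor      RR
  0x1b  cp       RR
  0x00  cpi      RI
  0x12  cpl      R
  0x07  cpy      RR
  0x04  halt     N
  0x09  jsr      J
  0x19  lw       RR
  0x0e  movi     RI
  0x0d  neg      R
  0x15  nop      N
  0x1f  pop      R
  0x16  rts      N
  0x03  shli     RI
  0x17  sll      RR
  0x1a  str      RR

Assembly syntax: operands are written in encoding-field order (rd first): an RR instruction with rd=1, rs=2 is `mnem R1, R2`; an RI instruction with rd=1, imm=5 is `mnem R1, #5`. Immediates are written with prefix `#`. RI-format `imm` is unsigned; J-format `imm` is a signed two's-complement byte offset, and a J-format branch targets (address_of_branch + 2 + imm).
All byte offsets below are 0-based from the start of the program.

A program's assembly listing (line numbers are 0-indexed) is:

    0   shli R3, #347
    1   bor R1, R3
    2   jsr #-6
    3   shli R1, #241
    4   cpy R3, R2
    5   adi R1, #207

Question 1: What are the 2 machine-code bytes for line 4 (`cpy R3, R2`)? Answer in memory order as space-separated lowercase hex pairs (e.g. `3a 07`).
line 4 (cpy): pack op=0x7:5|rd=3:2|rs=2:2|pad=0:7 = 0x3f00; little→ 00 3f

00 3f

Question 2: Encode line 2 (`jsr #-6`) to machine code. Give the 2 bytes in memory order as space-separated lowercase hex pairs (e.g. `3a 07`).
fa 4f

line 2 (jsr): pack op=0x9:5|imm=-6:11 = 0x4ffa; little→ fa 4f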